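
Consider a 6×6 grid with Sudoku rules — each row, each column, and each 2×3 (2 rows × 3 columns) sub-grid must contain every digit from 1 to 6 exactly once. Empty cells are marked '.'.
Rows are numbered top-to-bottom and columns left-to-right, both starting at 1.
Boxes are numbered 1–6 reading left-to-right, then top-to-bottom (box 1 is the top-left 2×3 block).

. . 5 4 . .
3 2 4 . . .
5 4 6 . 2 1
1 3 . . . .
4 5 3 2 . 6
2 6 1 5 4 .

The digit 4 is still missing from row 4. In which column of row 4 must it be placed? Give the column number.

6

Consider where 4 can go in row 4.
R4C3 is out (column 3 already has a 4).
R4C4 is out (column 4 already has a 4).
R4C5 is out (column 5 already has a 4).
So the only cell in row 4 that can hold 4 is R4C6.
That is column 6.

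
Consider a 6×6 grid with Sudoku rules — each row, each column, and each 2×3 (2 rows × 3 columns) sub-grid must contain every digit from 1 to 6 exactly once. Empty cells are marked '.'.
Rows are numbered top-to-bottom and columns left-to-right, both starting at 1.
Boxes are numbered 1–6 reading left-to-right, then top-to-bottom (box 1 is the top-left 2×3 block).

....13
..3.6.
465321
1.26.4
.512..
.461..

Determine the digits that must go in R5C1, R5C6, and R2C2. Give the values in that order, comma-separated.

For R5C1:
  Row 5 already contains {1, 2, 5}.
  Column 1 already contains {1, 4}.
  Its 2×3 block (box 5) already contains {1, 4, 5, 6}.
  The only value from 1–6 not eliminated is 3, so R5C1 = 3.
For R5C6:
  Row 5 already contains {1, 2, 5}.
  Column 6 already contains {1, 3, 4}.
  Its 2×3 block (box 6) already contains {1, 2}.
  The only value from 1–6 not eliminated is 6, so R5C6 = 6.
For R2C2:
  Consider where 1 can go in column 2.
  R1C2 is out (row 1 already has a 1).
  R4C2 is out (row 4 already has a 1).
  So the only cell in column 2 that can hold 1 is R2C2.
  So R2C2 = 1.

3,6,1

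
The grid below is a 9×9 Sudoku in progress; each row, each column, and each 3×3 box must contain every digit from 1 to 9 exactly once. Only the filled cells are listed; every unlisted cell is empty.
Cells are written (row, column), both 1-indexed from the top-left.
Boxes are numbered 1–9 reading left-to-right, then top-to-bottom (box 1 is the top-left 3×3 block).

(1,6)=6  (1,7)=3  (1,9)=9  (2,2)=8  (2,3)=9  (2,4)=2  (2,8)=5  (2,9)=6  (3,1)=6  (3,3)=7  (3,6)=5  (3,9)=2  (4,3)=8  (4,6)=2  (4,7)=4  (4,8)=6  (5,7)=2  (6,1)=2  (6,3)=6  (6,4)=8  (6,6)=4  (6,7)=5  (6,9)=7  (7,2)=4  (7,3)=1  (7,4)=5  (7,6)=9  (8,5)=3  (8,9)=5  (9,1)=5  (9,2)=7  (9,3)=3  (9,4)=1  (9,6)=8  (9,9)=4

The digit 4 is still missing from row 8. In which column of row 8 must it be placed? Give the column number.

4

Consider where 4 can go in row 8.
(8,1) is out (box 7 already has a 4). (8,2) is out (column 2 already has a 4). (8,3) is out (box 7 already has a 4). (8,6) is out (column 6 already has a 4). The remaining empty cells in row 8 are similarly blocked.
So the only cell in row 8 that can hold 4 is (8,4).
That is column 4.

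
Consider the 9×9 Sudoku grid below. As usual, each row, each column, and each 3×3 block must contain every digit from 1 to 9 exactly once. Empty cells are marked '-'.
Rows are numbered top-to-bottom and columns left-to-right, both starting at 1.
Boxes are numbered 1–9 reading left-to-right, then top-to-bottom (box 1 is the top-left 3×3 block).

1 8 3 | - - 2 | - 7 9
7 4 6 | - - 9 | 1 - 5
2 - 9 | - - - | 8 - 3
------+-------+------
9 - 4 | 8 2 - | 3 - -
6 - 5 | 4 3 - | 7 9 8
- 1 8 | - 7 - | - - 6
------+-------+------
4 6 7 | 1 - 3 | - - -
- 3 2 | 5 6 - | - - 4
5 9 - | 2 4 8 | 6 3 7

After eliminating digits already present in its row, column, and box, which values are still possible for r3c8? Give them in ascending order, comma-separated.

4,6

Row 3 already contains {2, 3, 8, 9}.
Column 8 already contains {3, 7, 9}.
Its 3×3 block (box 3) already contains {1, 3, 5, 7, 8, 9}.
Removing those from 1–9 leaves {4, 6} as the candidates for r3c8.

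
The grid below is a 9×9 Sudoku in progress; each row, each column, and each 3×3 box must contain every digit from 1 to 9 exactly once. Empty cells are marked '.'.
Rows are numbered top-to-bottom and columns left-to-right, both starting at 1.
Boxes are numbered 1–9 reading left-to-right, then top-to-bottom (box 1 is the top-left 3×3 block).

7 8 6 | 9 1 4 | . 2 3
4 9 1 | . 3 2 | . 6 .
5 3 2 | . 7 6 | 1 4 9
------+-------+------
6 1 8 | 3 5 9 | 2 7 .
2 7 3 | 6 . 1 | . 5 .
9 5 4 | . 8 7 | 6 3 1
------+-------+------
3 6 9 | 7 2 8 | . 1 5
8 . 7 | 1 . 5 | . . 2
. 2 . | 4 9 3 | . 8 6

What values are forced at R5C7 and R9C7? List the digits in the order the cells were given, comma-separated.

For R5C7:
  Consider where 9 can go in box 6.
  R4C9 is out (row 4 already has a 9).
  R5C9 is out (column 9 already has a 9).
  So the only cell in box 6 that can hold 9 is R5C7.
  So R5C7 = 9.
For R9C7:
  Row 9 already contains {2, 3, 4, 6, 8, 9}.
  Column 7 already contains {1, 2, 6}.
  Its 3×3 block (box 9) already contains {1, 2, 5, 6, 8}.
  The only value from 1–9 not eliminated is 7, so R9C7 = 7.

9,7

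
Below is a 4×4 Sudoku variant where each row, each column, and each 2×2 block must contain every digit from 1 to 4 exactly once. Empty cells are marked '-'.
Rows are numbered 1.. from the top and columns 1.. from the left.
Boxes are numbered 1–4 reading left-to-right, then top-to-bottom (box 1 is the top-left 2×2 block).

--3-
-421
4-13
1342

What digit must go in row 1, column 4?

4

Row 1 already contains {3}.
Column 4 already contains {1, 2, 3}.
Its 2×2 block (box 2) already contains {1, 2, 3}.
The only value from 1–4 not eliminated is 4, so row 1, column 4 = 4.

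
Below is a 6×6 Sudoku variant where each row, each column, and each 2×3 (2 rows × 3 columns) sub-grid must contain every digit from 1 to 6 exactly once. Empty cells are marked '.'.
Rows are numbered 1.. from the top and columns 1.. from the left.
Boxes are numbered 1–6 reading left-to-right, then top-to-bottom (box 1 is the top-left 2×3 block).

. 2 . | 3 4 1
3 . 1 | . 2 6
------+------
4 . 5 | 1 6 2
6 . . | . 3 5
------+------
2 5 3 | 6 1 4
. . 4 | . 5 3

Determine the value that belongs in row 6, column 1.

Row 6 already contains {3, 4, 5}.
Column 1 already contains {2, 3, 4, 6}.
Its 2×3 block (box 5) already contains {2, 3, 4, 5}.
The only value from 1–6 not eliminated is 1, so row 6, column 1 = 1.

1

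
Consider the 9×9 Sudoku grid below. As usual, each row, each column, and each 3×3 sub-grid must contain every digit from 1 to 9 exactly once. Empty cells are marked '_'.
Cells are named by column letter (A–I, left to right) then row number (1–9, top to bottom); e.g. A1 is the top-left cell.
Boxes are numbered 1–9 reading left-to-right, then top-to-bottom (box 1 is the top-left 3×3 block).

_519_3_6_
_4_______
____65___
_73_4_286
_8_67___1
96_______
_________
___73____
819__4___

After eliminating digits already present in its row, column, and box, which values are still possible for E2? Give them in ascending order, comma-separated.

Row 2 already contains {4}.
Column E already contains {3, 4, 6, 7}.
Its 3×3 block (box 2) already contains {3, 5, 6, 9}.
Removing those from 1–9 leaves {1, 2, 8} as the candidates for E2.

1,2,8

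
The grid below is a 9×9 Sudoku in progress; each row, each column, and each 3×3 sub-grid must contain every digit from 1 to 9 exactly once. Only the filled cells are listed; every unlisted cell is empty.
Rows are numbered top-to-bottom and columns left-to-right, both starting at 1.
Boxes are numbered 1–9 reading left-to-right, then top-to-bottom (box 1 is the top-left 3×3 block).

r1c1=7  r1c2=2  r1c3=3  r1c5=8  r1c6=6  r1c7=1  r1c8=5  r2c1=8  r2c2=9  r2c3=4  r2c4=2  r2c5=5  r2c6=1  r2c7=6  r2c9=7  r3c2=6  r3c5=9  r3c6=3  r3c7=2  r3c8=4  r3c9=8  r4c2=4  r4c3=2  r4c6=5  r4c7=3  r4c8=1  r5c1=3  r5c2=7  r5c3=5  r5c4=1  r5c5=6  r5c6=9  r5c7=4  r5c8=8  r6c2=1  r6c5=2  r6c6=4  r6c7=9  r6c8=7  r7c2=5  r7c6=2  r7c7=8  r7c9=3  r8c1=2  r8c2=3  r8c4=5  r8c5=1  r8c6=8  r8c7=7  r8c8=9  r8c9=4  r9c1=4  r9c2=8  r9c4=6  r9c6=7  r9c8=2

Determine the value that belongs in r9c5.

Row 9 already contains {2, 4, 6, 7, 8}.
Column 5 already contains {1, 2, 5, 6, 8, 9}.
Its 3×3 block (box 8) already contains {1, 2, 5, 6, 7, 8}.
The only value from 1–9 not eliminated is 3, so r9c5 = 3.

3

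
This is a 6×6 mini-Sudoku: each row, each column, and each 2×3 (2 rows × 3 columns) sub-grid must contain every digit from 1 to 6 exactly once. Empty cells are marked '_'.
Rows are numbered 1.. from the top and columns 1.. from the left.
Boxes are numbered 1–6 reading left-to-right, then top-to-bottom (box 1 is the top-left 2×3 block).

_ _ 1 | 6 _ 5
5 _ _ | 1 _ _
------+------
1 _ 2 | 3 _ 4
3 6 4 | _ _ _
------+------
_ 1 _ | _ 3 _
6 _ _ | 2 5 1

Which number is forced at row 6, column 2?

4

Cell row 6, column 2 itself could take any of {3, 4} by direct elimination.
Consider where 4 can go in row 6.
row 6, column 3 is out (column 3 already has a 4).
So the only cell in row 6 that can hold 4 is row 6, column 2.
Therefore row 6, column 2 = 4.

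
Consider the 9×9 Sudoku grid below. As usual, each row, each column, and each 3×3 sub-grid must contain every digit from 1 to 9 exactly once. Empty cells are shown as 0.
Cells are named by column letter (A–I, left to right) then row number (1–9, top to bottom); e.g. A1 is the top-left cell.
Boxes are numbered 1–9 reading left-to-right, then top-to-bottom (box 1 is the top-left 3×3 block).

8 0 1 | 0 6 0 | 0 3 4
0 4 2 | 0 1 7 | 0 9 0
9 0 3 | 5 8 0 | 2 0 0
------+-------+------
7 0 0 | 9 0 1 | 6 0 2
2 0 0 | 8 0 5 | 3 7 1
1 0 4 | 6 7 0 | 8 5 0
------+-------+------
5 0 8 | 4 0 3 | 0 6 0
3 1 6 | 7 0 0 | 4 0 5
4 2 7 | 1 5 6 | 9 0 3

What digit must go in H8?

Cell H8 itself could take any of {2, 8} by direct elimination.
Consider where 2 can go in box 9.
G7 is out (column G already has a 2).
I7 is out (column I already has a 2).
H9 is out (row 9 already has a 2).
So the only cell in box 9 that can hold 2 is H8.
Therefore H8 = 2.

2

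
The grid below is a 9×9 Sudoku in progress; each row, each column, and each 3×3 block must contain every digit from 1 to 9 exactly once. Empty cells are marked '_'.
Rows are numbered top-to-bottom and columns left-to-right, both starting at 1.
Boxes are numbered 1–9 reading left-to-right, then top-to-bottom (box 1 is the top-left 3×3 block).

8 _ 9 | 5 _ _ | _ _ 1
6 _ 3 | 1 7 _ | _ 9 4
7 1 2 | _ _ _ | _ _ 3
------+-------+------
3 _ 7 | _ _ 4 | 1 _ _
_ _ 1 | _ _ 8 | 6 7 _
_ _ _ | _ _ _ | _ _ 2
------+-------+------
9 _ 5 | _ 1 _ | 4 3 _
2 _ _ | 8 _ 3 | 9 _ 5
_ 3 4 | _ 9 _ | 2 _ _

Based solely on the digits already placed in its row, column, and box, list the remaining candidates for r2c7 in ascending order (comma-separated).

Row 2 already contains {1, 3, 4, 6, 7, 9}.
Column 7 already contains {1, 2, 4, 6, 9}.
Its 3×3 block (box 3) already contains {1, 3, 4, 9}.
Removing those from 1–9 leaves {5, 8} as the candidates for r2c7.

5,8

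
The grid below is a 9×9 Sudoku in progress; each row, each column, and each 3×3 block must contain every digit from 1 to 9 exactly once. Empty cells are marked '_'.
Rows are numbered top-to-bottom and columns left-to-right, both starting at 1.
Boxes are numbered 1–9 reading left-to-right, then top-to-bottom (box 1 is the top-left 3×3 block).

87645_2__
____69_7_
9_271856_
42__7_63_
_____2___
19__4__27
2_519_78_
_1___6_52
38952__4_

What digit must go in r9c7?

Row 9 already contains {2, 3, 4, 5, 8, 9}.
Column 7 already contains {2, 5, 6, 7}.
Its 3×3 block (box 9) already contains {2, 4, 5, 7, 8}.
The only value from 1–9 not eliminated is 1, so r9c7 = 1.

1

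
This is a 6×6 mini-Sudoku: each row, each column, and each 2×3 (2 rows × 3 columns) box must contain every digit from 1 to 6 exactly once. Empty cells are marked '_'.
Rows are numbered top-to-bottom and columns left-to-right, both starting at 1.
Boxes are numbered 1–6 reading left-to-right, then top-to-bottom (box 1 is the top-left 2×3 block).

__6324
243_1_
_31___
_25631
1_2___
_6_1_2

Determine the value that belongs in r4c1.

Row 4 already contains {1, 2, 3, 5, 6}.
Column 1 already contains {1, 2}.
Its 2×3 block (box 3) already contains {1, 2, 3, 5}.
The only value from 1–6 not eliminated is 4, so r4c1 = 4.

4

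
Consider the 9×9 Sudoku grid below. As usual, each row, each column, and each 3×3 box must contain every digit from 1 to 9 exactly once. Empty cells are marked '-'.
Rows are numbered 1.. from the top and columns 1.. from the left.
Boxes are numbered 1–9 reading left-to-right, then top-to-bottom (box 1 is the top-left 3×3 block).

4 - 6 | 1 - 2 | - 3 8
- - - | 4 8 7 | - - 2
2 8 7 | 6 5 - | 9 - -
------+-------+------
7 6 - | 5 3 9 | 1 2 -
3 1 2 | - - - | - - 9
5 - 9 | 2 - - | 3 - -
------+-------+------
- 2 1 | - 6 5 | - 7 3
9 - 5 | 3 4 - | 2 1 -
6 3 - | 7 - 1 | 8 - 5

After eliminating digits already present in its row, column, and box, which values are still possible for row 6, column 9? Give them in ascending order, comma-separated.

4,6,7

Row 6 already contains {2, 3, 5, 9}.
Column 9 already contains {2, 3, 5, 8, 9}.
Its 3×3 block (box 6) already contains {1, 2, 3, 9}.
Removing those from 1–9 leaves {4, 6, 7} as the candidates for row 6, column 9.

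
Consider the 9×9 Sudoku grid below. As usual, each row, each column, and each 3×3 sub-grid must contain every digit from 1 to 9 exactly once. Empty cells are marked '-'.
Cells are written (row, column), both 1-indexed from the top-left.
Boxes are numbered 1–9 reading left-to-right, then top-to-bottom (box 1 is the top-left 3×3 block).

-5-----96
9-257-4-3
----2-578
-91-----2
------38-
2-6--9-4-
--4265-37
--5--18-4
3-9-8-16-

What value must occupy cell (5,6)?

2

Cell (5,6) itself could take any of {2, 4, 6, 7} by direct elimination.
Consider where 2 can go in row 5.
(5,1) is out (column 1 already has a 2). (5,2) is out (box 4 already has a 2). (5,3) is out (column 3 already has a 2). (5,4) is out (column 4 already has a 2). The remaining empty cells in row 5 are similarly blocked.
So the only cell in row 5 that can hold 2 is (5,6).
Therefore (5,6) = 2.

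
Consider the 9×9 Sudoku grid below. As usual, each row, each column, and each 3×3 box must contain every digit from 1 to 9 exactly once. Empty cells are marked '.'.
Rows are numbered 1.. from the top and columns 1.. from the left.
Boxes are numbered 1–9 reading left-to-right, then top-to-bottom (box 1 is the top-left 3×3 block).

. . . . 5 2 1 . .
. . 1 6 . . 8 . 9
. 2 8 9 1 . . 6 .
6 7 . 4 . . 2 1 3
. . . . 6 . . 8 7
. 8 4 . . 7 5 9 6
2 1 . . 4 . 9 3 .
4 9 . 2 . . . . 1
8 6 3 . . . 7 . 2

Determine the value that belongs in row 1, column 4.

8

Cell row 1, column 4 itself could take any of {3, 7, 8} by direct elimination.
Consider where 8 can go in box 2.
row 2, column 5 is out (row 2 already has a 8).
row 2, column 6 is out (row 2 already has a 8).
row 3, column 6 is out (row 3 already has a 8).
So the only cell in box 2 that can hold 8 is row 1, column 4.
Therefore row 1, column 4 = 8.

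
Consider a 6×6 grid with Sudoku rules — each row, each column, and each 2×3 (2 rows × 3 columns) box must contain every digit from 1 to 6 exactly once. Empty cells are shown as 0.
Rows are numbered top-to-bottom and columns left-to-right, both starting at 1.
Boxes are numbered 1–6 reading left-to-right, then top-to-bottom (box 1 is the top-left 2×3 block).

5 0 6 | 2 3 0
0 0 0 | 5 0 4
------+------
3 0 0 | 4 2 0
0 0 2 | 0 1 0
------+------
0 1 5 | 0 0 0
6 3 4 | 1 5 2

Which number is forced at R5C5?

Cell R5C5 itself could take any of {4, 6} by direct elimination.
Consider where 4 can go in column 5.
R2C5 is out (row 2 already has a 4).
So the only cell in column 5 that can hold 4 is R5C5.
Therefore R5C5 = 4.

4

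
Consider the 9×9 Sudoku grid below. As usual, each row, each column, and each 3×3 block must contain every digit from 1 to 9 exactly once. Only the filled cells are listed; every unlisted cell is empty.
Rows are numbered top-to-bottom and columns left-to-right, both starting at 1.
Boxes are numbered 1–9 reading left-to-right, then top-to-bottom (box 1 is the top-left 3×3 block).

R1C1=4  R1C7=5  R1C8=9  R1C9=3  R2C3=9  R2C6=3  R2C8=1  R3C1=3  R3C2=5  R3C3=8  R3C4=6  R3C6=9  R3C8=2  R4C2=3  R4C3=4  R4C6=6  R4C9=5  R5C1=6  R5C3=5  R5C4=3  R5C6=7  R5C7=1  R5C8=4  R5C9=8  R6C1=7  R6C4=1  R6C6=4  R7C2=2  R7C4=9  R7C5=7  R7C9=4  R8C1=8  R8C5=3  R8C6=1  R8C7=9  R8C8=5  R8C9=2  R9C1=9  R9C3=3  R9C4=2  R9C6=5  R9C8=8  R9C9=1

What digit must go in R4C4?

8

Row 4 already contains {3, 4, 5, 6}.
Column 4 already contains {1, 2, 3, 6, 9}.
Its 3×3 block (box 5) already contains {1, 3, 4, 6, 7}.
The only value from 1–9 not eliminated is 8, so R4C4 = 8.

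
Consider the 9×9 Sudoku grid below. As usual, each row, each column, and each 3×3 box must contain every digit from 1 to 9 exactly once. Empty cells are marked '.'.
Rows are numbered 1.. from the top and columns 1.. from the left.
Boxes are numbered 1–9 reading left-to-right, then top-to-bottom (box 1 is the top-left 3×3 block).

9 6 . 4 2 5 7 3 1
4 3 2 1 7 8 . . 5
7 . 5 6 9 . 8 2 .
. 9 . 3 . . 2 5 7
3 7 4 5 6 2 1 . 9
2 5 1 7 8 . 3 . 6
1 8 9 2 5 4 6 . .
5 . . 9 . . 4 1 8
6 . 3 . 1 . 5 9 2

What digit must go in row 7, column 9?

3

Row 7 already contains {1, 2, 4, 5, 6, 8, 9}.
Column 9 already contains {1, 2, 5, 6, 7, 8, 9}.
Its 3×3 block (box 9) already contains {1, 2, 4, 5, 6, 8, 9}.
The only value from 1–9 not eliminated is 3, so row 7, column 9 = 3.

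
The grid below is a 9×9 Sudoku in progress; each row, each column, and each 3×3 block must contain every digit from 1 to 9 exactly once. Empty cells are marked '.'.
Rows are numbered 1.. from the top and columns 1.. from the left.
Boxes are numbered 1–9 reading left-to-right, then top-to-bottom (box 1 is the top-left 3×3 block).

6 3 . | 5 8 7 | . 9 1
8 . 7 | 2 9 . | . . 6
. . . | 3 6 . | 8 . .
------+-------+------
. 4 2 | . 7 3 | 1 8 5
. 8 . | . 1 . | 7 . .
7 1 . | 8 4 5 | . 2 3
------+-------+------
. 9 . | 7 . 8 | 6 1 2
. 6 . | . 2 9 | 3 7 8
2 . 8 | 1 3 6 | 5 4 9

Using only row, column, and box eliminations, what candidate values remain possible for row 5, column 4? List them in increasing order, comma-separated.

Row 5 already contains {1, 7, 8}.
Column 4 already contains {1, 2, 3, 5, 7, 8}.
Its 3×3 block (box 5) already contains {1, 3, 4, 5, 7, 8}.
Removing those from 1–9 leaves {6, 9} as the candidates for row 5, column 4.

6,9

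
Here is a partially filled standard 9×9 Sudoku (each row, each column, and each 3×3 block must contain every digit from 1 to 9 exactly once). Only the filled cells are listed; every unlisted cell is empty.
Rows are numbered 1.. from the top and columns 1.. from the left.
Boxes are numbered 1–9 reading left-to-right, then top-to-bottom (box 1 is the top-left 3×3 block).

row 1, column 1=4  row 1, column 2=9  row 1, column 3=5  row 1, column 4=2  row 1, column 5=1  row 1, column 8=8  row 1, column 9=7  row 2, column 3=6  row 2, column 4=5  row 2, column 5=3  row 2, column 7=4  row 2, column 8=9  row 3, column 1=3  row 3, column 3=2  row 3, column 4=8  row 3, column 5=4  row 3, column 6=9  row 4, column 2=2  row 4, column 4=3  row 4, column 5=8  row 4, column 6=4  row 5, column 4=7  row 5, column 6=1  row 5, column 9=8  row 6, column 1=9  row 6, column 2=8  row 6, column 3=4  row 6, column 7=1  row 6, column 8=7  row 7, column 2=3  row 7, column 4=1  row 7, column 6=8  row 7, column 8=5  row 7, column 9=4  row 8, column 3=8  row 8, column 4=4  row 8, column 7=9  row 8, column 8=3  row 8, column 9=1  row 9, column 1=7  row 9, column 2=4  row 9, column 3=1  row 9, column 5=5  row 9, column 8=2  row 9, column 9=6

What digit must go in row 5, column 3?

Row 5 already contains {1, 7, 8}.
Column 3 already contains {1, 2, 4, 5, 6, 8}.
Its 3×3 block (box 4) already contains {2, 4, 8, 9}.
The only value from 1–9 not eliminated is 3, so row 5, column 3 = 3.

3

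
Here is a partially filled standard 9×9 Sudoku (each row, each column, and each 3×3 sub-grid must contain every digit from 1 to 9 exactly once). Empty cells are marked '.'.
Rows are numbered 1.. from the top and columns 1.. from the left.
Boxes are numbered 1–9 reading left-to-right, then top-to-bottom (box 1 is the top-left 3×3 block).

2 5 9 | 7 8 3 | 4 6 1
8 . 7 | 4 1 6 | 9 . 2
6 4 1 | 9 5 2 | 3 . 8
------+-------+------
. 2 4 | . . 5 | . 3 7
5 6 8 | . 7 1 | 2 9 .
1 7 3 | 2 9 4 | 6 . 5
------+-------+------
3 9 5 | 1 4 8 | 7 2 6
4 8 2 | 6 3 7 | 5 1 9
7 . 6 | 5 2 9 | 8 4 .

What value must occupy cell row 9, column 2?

1

Row 9 already contains {2, 4, 5, 6, 7, 8, 9}.
Column 2 already contains {2, 4, 5, 6, 7, 8, 9}.
Its 3×3 block (box 7) already contains {2, 3, 4, 5, 6, 7, 8, 9}.
The only value from 1–9 not eliminated is 1, so row 9, column 2 = 1.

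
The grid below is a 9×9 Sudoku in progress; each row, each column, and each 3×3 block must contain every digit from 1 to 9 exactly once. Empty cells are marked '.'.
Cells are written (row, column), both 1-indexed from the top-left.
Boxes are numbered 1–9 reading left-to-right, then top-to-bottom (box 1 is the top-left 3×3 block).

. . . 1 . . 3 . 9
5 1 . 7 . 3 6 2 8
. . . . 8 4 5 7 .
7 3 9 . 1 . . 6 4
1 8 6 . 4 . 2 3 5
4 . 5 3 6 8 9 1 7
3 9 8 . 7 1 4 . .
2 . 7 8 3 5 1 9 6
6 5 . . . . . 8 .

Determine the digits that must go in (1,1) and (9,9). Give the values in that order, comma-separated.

For (1,1):
  Row 1 already contains {1, 3, 9}.
  Column 1 already contains {1, 2, 3, 4, 5, 6, 7}.
  Its 3×3 block (box 1) already contains {1, 5}.
  The only value from 1–9 not eliminated is 8, so (1,1) = 8.
For (9,9):
  Consider where 3 can go in row 9.
  (9,3) is out (box 7 already has a 3).
  (9,4) is out (column 4 already has a 3).
  (9,5) is out (column 5 already has a 3).
  (9,6) is out (column 6 already has a 3).
  (9,7) is out (column 7 already has a 3).
  So the only cell in row 9 that can hold 3 is (9,9).
  So (9,9) = 3.

8,3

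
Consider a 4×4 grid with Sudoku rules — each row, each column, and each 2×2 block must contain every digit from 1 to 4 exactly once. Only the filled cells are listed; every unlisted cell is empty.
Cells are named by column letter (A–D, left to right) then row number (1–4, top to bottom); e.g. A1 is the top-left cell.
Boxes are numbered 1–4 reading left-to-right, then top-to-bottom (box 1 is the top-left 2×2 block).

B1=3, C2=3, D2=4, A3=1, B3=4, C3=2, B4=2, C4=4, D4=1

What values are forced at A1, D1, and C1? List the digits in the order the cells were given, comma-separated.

For A1:
  Consider where 4 can go in box 1.
  A2 is out (row 2 already has a 4).
  B2 is out (row 2 already has a 4).
  So the only cell in box 1 that can hold 4 is A1.
  So A1 = 4.
For D1:
  Row 1 already contains {3}.
  Column D already contains {1, 4}.
  Its 2×2 block (box 2) already contains {3, 4}.
  The only value from 1–4 not eliminated is 2, so D1 = 2.
For C1:
  Row 1 already contains {3}.
  Column C already contains {2, 3, 4}.
  Its 2×2 block (box 2) already contains {3, 4}.
  The only value from 1–4 not eliminated is 1, so C1 = 1.

4,2,1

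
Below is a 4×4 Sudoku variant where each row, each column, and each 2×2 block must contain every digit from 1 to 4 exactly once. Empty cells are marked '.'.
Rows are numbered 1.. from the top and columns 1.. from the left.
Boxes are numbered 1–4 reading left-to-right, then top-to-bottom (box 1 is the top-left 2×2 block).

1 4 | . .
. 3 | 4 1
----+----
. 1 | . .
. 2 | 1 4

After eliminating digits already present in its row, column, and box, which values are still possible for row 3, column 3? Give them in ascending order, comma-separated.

Row 3 already contains {1}.
Column 3 already contains {1, 4}.
Its 2×2 block (box 4) already contains {1, 4}.
Removing those from 1–4 leaves {2, 3} as the candidates for row 3, column 3.

2,3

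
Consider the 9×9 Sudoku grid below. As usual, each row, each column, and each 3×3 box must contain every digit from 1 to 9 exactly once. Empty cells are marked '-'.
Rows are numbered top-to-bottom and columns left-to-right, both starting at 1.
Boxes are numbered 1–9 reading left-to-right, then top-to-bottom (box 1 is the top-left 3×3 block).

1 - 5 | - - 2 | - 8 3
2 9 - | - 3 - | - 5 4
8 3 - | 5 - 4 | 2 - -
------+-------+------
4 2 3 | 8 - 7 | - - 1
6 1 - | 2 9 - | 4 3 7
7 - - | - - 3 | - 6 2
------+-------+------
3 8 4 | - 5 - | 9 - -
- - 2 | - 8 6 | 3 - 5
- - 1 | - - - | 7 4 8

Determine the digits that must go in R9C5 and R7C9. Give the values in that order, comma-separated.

2,6

For R9C5:
  Row 9 already contains {1, 4, 7, 8}.
  Column 5 already contains {3, 5, 8, 9}.
  Its 3×3 block (box 8) already contains {5, 6, 8}.
  The only value from 1–9 not eliminated is 2, so R9C5 = 2.
For R7C9:
  Row 7 already contains {3, 4, 5, 8, 9}.
  Column 9 already contains {1, 2, 3, 4, 5, 7, 8}.
  Its 3×3 block (box 9) already contains {3, 4, 5, 7, 8, 9}.
  The only value from 1–9 not eliminated is 6, so R7C9 = 6.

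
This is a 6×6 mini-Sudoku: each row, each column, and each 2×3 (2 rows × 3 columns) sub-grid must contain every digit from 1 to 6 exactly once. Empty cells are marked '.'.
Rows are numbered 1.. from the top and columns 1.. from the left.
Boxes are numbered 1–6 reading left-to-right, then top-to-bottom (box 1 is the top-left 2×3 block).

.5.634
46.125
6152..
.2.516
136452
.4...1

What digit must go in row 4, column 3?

4

Cell row 4, column 3 itself could take any of {3, 4} by direct elimination.
Consider where 4 can go in box 3.
row 4, column 1 is out (column 1 already has a 4).
So the only cell in box 3 that can hold 4 is row 4, column 3.
Therefore row 4, column 3 = 4.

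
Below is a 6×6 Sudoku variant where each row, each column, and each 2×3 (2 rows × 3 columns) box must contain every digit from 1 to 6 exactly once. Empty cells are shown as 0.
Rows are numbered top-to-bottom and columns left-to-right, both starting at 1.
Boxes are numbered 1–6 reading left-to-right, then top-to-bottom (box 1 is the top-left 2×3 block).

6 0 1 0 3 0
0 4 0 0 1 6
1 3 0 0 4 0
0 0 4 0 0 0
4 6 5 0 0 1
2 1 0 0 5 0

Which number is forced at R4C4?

Cell R4C4 itself could take any of {1, 2, 3, 5, 6} by direct elimination.
Consider where 1 can go in column 4.
R1C4 is out (row 1 already has a 1).
R2C4 is out (row 2 already has a 1).
R3C4 is out (row 3 already has a 1).
R5C4 is out (row 5 already has a 1).
R6C4 is out (row 6 already has a 1).
So the only cell in column 4 that can hold 1 is R4C4.
Therefore R4C4 = 1.

1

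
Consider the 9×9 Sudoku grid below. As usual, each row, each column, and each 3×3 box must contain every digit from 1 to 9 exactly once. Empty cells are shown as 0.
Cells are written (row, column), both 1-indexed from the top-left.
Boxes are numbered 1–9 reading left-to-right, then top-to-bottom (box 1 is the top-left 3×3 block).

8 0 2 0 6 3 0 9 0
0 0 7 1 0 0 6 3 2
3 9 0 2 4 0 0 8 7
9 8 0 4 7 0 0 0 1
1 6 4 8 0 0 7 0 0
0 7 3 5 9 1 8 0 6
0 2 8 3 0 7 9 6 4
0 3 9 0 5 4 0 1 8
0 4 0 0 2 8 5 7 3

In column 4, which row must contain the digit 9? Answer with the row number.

Consider where 9 can go in column 4.
(1,4) is out (row 1 already has a 9).
(8,4) is out (row 8 already has a 9).
So the only cell in column 4 that can hold 9 is (9,4).
That is row 9.

9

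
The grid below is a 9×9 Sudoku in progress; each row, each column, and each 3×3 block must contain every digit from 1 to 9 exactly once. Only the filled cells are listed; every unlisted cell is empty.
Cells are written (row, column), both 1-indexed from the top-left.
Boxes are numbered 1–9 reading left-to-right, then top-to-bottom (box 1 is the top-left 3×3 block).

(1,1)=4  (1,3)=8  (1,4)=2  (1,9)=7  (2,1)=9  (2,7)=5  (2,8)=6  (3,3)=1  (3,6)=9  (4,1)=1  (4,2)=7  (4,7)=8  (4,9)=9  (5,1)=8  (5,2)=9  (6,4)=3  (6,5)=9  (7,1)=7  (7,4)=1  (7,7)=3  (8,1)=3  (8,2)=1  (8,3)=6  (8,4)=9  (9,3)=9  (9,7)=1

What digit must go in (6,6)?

8

Cell (6,6) itself could take any of {1, 2, 4, 5, 6, 7, 8} by direct elimination.
Consider where 8 can go in box 5.
(4,4) is out (row 4 already has a 8). (4,5) is out (row 4 already has a 8). (4,6) is out (row 4 already has a 8). (5,4) is out (row 5 already has a 8). The remaining empty cells in box 5 are similarly blocked.
So the only cell in box 5 that can hold 8 is (6,6).
Therefore (6,6) = 8.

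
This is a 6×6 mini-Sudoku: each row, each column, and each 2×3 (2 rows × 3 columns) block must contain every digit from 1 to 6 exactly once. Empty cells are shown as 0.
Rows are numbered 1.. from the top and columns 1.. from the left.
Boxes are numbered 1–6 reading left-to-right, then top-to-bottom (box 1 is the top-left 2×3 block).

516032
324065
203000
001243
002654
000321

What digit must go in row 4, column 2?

Cell row 4, column 2 itself could take any of {5, 6} by direct elimination.
Consider where 5 can go in row 4.
row 4, column 1 is out (column 1 already has a 5).
So the only cell in row 4 that can hold 5 is row 4, column 2.
Therefore row 4, column 2 = 5.

5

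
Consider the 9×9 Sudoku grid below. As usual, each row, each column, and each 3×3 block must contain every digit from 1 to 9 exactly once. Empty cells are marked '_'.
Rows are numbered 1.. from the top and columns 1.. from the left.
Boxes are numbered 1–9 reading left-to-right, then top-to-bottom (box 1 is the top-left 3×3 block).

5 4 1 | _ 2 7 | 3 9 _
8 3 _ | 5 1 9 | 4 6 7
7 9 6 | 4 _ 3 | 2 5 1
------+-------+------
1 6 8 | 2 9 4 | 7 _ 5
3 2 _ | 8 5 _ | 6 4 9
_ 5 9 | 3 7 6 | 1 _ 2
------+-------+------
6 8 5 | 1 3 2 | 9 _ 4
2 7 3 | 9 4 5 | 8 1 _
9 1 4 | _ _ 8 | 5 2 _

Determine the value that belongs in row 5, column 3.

Row 5 already contains {2, 3, 4, 5, 6, 8, 9}.
Column 3 already contains {1, 3, 4, 5, 6, 8, 9}.
Its 3×3 block (box 4) already contains {1, 2, 3, 5, 6, 8, 9}.
The only value from 1–9 not eliminated is 7, so row 5, column 3 = 7.

7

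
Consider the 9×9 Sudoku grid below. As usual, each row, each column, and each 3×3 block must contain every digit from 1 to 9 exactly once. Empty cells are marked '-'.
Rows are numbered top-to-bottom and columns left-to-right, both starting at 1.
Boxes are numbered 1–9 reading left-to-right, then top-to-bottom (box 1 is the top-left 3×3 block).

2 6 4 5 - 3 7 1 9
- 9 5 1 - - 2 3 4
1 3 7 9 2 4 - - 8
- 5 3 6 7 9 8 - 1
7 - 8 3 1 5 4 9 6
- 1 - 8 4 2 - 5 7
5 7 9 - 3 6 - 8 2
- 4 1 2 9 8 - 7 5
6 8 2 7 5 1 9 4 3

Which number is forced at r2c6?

Row 2 already contains {1, 2, 3, 4, 5, 9}.
Column 6 already contains {1, 2, 3, 4, 5, 6, 8, 9}.
Its 3×3 block (box 2) already contains {1, 2, 3, 4, 5, 9}.
The only value from 1–9 not eliminated is 7, so r2c6 = 7.

7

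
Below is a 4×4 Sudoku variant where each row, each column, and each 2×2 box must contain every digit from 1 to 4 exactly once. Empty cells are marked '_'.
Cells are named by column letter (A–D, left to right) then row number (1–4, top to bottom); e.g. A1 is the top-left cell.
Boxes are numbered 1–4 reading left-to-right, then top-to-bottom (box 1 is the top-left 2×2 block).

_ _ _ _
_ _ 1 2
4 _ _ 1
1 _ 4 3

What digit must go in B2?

Cell B2 itself could take any of {3, 4} by direct elimination.
Consider where 4 can go in row 2.
A2 is out (column A already has a 4).
So the only cell in row 2 that can hold 4 is B2.
Therefore B2 = 4.

4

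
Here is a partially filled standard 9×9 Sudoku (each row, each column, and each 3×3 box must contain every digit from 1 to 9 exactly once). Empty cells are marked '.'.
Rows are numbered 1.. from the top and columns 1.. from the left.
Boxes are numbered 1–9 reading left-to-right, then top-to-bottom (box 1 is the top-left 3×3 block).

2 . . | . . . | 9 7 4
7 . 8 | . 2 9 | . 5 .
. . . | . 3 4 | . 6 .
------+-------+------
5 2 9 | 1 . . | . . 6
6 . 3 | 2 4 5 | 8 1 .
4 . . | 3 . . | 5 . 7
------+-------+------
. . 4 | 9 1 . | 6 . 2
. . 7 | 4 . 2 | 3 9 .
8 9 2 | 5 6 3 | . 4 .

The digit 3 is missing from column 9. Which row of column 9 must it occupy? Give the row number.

2

Consider where 3 can go in column 9.
row 3, column 9 is out (row 3 already has a 3).
row 5, column 9 is out (row 5 already has a 3).
row 8, column 9 is out (row 8 already has a 3).
row 9, column 9 is out (row 9 already has a 3).
So the only cell in column 9 that can hold 3 is row 2, column 9.
That is row 2.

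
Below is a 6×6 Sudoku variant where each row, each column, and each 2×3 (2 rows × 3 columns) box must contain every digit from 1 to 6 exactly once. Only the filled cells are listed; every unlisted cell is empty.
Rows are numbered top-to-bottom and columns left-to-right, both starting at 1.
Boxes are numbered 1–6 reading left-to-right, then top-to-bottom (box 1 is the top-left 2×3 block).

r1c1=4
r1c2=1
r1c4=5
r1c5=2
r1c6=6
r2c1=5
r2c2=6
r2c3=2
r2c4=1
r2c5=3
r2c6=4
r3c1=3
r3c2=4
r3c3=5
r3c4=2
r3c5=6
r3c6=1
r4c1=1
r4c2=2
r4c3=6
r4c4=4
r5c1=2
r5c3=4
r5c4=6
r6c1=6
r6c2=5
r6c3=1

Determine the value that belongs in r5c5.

1

Cell r5c5 itself could take any of {1, 5} by direct elimination.
Consider where 1 can go in box 6.
r5c6 is out (column 6 already has a 1).
r6c4 is out (row 6 already has a 1).
r6c5 is out (row 6 already has a 1).
r6c6 is out (row 6 already has a 1).
So the only cell in box 6 that can hold 1 is r5c5.
Therefore r5c5 = 1.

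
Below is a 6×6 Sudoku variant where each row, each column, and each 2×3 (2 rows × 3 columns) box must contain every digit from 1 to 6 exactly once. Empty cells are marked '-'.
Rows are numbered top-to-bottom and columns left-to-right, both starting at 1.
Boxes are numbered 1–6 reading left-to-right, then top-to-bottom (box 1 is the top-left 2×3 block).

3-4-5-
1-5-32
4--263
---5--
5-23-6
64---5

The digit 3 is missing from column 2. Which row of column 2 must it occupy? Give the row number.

4

Consider where 3 can go in column 2.
R1C2 is out (row 1 already has a 3).
R2C2 is out (row 2 already has a 3).
R3C2 is out (row 3 already has a 3).
R5C2 is out (row 5 already has a 3).
So the only cell in column 2 that can hold 3 is R4C2.
That is row 4.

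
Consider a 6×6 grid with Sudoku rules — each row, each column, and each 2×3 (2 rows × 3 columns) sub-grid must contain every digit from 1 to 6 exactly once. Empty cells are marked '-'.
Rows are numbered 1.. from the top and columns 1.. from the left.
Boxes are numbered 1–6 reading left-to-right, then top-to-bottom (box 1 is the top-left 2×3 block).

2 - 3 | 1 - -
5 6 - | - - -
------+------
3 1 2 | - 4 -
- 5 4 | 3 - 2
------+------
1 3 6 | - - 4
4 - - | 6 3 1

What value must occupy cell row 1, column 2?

4

Row 1 already contains {1, 2, 3}.
Column 2 already contains {1, 3, 5, 6}.
Its 2×3 block (box 1) already contains {2, 3, 5, 6}.
The only value from 1–6 not eliminated is 4, so row 1, column 2 = 4.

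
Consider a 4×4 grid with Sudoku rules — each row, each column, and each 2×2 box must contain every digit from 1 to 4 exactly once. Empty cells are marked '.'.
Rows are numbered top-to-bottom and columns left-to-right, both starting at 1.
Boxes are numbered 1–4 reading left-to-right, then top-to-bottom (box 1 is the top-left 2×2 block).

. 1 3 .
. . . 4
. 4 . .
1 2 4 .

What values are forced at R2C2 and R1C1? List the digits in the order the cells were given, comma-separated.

For R2C2:
  Row 2 already contains {4}.
  Column 2 already contains {1, 2, 4}.
  Its 2×2 block (box 1) already contains {1}.
  The only value from 1–4 not eliminated is 3, so R2C2 = 3.
For R1C1:
  Consider where 4 can go in box 1.
  R2C1 is out (row 2 already has a 4).
  R2C2 is out (row 2 already has a 4).
  So the only cell in box 1 that can hold 4 is R1C1.
  So R1C1 = 4.

3,4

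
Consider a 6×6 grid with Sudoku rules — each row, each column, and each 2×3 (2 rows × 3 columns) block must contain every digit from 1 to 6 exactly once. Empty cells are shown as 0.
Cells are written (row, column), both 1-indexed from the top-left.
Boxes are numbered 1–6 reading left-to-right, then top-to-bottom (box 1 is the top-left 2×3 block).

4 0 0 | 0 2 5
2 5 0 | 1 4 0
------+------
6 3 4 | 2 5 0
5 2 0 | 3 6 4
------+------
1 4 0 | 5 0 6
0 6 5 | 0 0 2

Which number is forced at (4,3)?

Row 4 already contains {2, 3, 4, 5, 6}.
Column 3 already contains {4, 5}.
Its 2×3 block (box 3) already contains {2, 3, 4, 5, 6}.
The only value from 1–6 not eliminated is 1, so (4,3) = 1.

1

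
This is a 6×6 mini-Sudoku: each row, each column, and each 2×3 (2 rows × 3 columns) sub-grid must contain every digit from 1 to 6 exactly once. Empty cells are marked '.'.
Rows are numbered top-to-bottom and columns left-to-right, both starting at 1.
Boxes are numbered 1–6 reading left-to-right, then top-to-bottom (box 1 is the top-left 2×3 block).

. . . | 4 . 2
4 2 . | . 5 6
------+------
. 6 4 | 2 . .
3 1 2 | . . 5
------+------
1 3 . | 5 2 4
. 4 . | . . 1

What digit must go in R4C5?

Cell R4C5 itself could take any of {4, 6} by direct elimination.
Consider where 4 can go in box 4.
R3C5 is out (row 3 already has a 4).
R3C6 is out (row 3 already has a 4).
R4C4 is out (column 4 already has a 4).
So the only cell in box 4 that can hold 4 is R4C5.
Therefore R4C5 = 4.

4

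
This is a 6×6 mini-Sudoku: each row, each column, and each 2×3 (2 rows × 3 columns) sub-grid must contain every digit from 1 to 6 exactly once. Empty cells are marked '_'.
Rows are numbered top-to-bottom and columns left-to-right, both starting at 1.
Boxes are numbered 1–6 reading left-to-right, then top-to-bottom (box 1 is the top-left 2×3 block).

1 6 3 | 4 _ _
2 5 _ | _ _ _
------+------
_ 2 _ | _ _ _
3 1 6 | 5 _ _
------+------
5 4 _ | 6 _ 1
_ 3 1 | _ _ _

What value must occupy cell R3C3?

5

Cell R3C3 itself could take any of {4, 5} by direct elimination.
Consider where 5 can go in box 3.
R3C1 is out (column 1 already has a 5).
So the only cell in box 3 that can hold 5 is R3C3.
Therefore R3C3 = 5.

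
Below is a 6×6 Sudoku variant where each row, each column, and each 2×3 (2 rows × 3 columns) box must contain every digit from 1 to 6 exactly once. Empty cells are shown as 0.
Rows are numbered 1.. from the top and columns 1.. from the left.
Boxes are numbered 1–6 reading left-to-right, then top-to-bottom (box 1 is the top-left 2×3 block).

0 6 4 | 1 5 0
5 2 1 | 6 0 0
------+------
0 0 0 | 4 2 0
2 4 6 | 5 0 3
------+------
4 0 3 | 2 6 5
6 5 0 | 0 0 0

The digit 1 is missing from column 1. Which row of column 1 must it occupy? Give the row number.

3

Consider where 1 can go in column 1.
row 1, column 1 is out (row 1 already has a 1).
So the only cell in column 1 that can hold 1 is row 3, column 1.
That is row 3.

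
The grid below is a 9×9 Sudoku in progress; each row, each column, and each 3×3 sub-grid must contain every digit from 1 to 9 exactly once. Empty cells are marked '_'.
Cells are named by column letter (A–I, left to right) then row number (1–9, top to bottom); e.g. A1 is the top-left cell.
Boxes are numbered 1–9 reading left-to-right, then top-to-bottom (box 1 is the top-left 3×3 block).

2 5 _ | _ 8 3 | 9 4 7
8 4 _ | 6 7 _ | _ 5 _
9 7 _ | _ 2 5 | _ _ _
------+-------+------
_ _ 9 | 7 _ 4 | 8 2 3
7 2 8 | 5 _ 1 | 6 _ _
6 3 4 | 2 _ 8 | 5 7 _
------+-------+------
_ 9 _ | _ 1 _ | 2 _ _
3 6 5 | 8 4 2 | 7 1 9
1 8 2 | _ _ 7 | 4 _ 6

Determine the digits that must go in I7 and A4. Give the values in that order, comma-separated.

For I7:
  Consider where 5 can go in row 7.
  A7 is out (box 7 already has a 5).
  C7 is out (column C already has a 5).
  D7 is out (column D already has a 5).
  F7 is out (column F already has a 5).
  H7 is out (column H already has a 5).
  So the only cell in row 7 that can hold 5 is I7.
  So I7 = 5.
For A4:
  Row 4 already contains {2, 3, 4, 7, 8, 9}.
  Column A already contains {1, 2, 3, 6, 7, 8, 9}.
  Its 3×3 block (box 4) already contains {2, 3, 4, 6, 7, 8, 9}.
  The only value from 1–9 not eliminated is 5, so A4 = 5.

5,5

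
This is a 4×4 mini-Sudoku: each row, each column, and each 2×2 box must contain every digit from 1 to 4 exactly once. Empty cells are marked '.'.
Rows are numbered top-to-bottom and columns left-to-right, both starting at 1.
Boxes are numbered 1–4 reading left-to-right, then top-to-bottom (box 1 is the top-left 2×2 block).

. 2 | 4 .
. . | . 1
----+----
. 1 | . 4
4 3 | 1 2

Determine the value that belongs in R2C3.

2

Cell R2C3 itself could take any of {2, 3} by direct elimination.
Consider where 2 can go in row 2.
R2C1 is out (box 1 already has a 2).
R2C2 is out (column 2 already has a 2).
So the only cell in row 2 that can hold 2 is R2C3.
Therefore R2C3 = 2.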